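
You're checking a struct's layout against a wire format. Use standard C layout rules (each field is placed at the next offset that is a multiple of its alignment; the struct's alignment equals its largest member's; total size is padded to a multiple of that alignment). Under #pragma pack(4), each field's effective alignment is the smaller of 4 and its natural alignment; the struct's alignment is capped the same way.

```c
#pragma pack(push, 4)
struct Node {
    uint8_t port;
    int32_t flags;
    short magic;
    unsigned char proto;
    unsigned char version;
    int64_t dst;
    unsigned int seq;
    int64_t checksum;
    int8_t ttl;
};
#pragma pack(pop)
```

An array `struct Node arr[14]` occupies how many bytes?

504

0..1  port  (1B, 1-aligned)
1..4  -- padding (3B)
4..8  flags  (4B, 4-aligned)
8..10  magic  (2B, 2-aligned)
10..11  proto  (1B, 1-aligned)
11..12  version  (1B, 1-aligned)
12..20  dst  (8B, 4-aligned)
20..24  seq  (4B, 4-aligned)
24..32  checksum  (8B, 4-aligned)
32..33  ttl  (1B, 1-aligned)
33..36  -- tail padding (3B)
sizeof = 36, alignof = 4
array of 14: 14 × 36 = 504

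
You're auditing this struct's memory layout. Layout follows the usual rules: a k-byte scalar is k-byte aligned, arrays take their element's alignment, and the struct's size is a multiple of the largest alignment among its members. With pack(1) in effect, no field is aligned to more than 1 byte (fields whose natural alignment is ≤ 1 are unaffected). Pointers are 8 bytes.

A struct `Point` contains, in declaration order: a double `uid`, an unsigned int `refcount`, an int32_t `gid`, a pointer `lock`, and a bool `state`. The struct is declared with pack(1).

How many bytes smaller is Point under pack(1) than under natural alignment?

7

natural layout:
  0..8  uid  (8B, 8-aligned)
  8..12  refcount  (4B, 4-aligned)
  12..16  gid  (4B, 4-aligned)
  16..24  lock  (8B, 8-aligned)
  24..25  state  (1B, 1-aligned)
  25..32  -- tail padding (7B)
  sizeof = 32, alignof = 8
packed(1) layout:
  0..8  uid  (8B, 1-aligned)
  8..12  refcount  (4B, 1-aligned)
  12..16  gid  (4B, 1-aligned)
  16..24  lock  (8B, 1-aligned)
  24..25  state  (1B, 1-aligned)
  sizeof = 25, alignof = 1
32 − 25 = 7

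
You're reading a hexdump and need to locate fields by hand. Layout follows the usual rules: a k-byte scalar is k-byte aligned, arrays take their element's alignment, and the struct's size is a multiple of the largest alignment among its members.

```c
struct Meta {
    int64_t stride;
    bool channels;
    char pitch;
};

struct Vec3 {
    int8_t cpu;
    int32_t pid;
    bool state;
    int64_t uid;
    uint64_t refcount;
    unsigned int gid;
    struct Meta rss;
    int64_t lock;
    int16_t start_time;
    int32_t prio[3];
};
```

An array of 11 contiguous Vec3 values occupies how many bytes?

880

Meta: stride at 0 (size 8, align 8) → ends 8; channels at 8 (size 1, align 1) → ends 9; pitch at 9 (size 1, align 1) → ends 10; tail pad 6 to reach multiple of 8; total 16 bytes, alignment 8
cpu at 0 (size 1, align 1) → ends 1
pad 3 to align 4 for pid
pid at 4 (size 4, align 4) → ends 8
state at 8 (size 1, align 1) → ends 9
pad 7 to align 8 for uid
uid at 16 (size 8, align 8) → ends 24
refcount at 24 (size 8, align 8) → ends 32
gid at 32 (size 4, align 4) → ends 36
pad 4 to align 8 for rss
rss at 40 (size 16, align 8) → ends 56
lock at 56 (size 8, align 8) → ends 64
start_time at 64 (size 2, align 2) → ends 66
pad 2 to align 4 for prio
prio at 68 (size 12, align 4) → ends 80
total 80 bytes, alignment 8
array of 11: 11 × 80 = 880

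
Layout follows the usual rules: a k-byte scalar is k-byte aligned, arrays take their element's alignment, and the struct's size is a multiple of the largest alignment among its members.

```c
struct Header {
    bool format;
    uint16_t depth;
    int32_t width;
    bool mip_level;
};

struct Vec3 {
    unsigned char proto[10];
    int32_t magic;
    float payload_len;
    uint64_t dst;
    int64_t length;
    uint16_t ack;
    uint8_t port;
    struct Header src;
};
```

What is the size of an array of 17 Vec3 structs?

Header: @0: format [1B, align 1] → 1; +1 pad (align 2); @2: depth [2B, align 2] → 4; @4: width [4B, align 4] → 8; @8: mip_level [1B, align 1] → 9; +3 tail pad (align 4); size 12, align 4
@0: proto [10B, align 1] → 10
+2 pad (align 4)
@12: magic [4B, align 4] → 16
@16: payload_len [4B, align 4] → 20
+4 pad (align 8)
@24: dst [8B, align 8] → 32
@32: length [8B, align 8] → 40
@40: ack [2B, align 2] → 42
@42: port [1B, align 1] → 43
+1 pad (align 4)
@44: src [12B, align 4] → 56
size 56, align 8
array of 17: 17 × 56 = 952

952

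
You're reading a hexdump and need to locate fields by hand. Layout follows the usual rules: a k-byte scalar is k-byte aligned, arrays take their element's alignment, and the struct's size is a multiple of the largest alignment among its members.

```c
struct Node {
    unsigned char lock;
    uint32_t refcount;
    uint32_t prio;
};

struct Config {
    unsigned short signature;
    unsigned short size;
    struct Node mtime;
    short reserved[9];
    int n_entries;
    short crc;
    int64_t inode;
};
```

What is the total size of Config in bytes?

Node: @0: lock [1B, align 1] → 1; +3 pad (align 4); @4: refcount [4B, align 4] → 8; @8: prio [4B, align 4] → 12; size 12, align 4
@0: signature [2B, align 2] → 2
@2: size [2B, align 2] → 4
@4: mtime [12B, align 4] → 16
@16: reserved [18B, align 2] → 34
+2 pad (align 4)
@36: n_entries [4B, align 4] → 40
@40: crc [2B, align 2] → 42
+6 pad (align 8)
@48: inode [8B, align 8] → 56
size 56, align 8

56 bytes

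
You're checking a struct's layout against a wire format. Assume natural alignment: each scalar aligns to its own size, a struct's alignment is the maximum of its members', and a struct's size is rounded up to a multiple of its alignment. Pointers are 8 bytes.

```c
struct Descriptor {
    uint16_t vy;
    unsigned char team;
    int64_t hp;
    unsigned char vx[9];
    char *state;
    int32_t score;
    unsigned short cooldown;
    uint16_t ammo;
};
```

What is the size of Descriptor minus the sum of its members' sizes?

vy at 0 (size 2, align 2) → ends 2
team at 2 (size 1, align 1) → ends 3
pad 5 to align 8 for hp
hp at 8 (size 8, align 8) → ends 16
vx at 16 (size 9, align 1) → ends 25
pad 7 to align 8 for state
state at 32 (size 8, align 8) → ends 40
score at 40 (size 4, align 4) → ends 44
cooldown at 44 (size 2, align 2) → ends 46
ammo at 46 (size 2, align 2) → ends 48
total 48 bytes, alignment 8
data bytes 36, size 48 → padding 12

12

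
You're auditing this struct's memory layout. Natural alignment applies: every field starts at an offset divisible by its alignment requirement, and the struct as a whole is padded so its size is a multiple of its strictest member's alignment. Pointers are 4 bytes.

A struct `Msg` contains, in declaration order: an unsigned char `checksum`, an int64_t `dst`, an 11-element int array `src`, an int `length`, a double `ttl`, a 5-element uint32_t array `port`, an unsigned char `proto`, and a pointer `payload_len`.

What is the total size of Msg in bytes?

104 bytes

@0: checksum [1B, align 1] → 1
+7 pad (align 8)
@8: dst [8B, align 8] → 16
@16: src [44B, align 4] → 60
@60: length [4B, align 4] → 64
@64: ttl [8B, align 8] → 72
@72: port [20B, align 4] → 92
@92: proto [1B, align 1] → 93
+3 pad (align 4)
@96: payload_len [4B, align 4] → 100
+4 tail pad (align 8)
size 104, align 8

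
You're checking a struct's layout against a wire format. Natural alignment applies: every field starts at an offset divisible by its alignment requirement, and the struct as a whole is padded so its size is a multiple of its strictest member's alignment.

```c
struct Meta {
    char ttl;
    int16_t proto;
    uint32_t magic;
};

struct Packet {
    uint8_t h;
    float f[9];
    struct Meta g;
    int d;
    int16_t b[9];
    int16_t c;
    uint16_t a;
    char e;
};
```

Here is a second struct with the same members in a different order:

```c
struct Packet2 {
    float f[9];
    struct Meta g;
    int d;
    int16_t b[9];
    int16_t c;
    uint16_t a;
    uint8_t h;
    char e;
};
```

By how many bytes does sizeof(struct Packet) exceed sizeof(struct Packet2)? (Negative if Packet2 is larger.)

Meta: 0..1  ttl  (1B, 1-aligned); 1..2  -- padding (1B); 2..4  proto  (2B, 2-aligned); 4..8  magic  (4B, 4-aligned); sizeof = 8, alignof = 4
0..1  h  (1B, 1-aligned)
1..4  -- padding (3B)
4..40  f  (36B, 4-aligned)
40..48  g  (8B, 4-aligned)
48..52  d  (4B, 4-aligned)
52..70  b  (18B, 2-aligned)
70..72  c  (2B, 2-aligned)
72..74  a  (2B, 2-aligned)
74..75  e  (1B, 1-aligned)
75..76  -- tail padding (1B)
sizeof = 76, alignof = 4
— Packet2 —
0..36  f  (36B, 4-aligned)
36..44  g  (8B, 4-aligned)
44..48  d  (4B, 4-aligned)
48..66  b  (18B, 2-aligned)
66..68  c  (2B, 2-aligned)
68..70  a  (2B, 2-aligned)
70..71  h  (1B, 1-aligned)
71..72  e  (1B, 1-aligned)
sizeof = 72, alignof = 4
76 − 72 = 4

4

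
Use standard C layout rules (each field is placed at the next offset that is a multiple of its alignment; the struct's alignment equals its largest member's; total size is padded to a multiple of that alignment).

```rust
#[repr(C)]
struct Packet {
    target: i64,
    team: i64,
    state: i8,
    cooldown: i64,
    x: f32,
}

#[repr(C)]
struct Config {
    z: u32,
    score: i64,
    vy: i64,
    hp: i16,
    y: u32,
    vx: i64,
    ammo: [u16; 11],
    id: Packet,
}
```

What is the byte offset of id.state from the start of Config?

Packet: target at 0 (size 8, align 8) → ends 8; team at 8 (size 8, align 8) → ends 16; state at 16 (size 1, align 1) → ends 17; pad 7 to align 8 for cooldown; cooldown at 24 (size 8, align 8) → ends 32; x at 32 (size 4, align 4) → ends 36; tail pad 4 to reach multiple of 8; total 40 bytes, alignment 8
z at 0 (size 4, align 4) → ends 4
pad 4 to align 8 for score
score at 8 (size 8, align 8) → ends 16
vy at 16 (size 8, align 8) → ends 24
hp at 24 (size 2, align 2) → ends 26
pad 2 to align 4 for y
y at 28 (size 4, align 4) → ends 32
vx at 32 (size 8, align 8) → ends 40
ammo at 40 (size 22, align 2) → ends 62
pad 2 to align 8 for id
id at 64 (size 40, align 8) → ends 104
within Packet: state at 16
64 + 16 = 80

80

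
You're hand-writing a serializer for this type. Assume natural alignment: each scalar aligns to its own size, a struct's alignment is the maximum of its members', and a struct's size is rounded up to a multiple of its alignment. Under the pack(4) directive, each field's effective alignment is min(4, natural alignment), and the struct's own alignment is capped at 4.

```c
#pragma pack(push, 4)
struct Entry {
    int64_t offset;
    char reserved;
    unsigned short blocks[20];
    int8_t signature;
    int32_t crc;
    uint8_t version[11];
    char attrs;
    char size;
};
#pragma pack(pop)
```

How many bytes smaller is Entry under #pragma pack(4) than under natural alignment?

natural layout:
  @0: offset [8B, align 8] → 8
  @8: reserved [1B, align 1] → 9
  +1 pad (align 2)
  @10: blocks [40B, align 2] → 50
  @50: signature [1B, align 1] → 51
  +1 pad (align 4)
  @52: crc [4B, align 4] → 56
  @56: version [11B, align 1] → 67
  @67: attrs [1B, align 1] → 68
  @68: size [1B, align 1] → 69
  +3 tail pad (align 8)
  size 72, align 8
packed(4) layout:
  @0: offset [8B, align 4] → 8
  @8: reserved [1B, align 1] → 9
  +1 pad (align 2)
  @10: blocks [40B, align 2] → 50
  @50: signature [1B, align 1] → 51
  +1 pad (align 4)
  @52: crc [4B, align 4] → 56
  @56: version [11B, align 1] → 67
  @67: attrs [1B, align 1] → 68
  @68: size [1B, align 1] → 69
  +3 tail pad (align 4)
  size 72, align 4
72 − 72 = 0

0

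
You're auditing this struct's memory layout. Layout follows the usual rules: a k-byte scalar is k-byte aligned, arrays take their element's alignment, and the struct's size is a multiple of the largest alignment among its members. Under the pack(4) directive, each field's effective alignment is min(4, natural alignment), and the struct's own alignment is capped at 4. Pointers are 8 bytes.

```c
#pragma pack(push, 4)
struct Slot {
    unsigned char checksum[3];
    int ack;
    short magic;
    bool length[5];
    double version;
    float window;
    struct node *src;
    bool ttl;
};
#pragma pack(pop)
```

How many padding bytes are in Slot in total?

5

checksum at 0 (size 3, align 1) → ends 3
pad 1 to align 4 for ack
ack at 4 (size 4, align 4) → ends 8
magic at 8 (size 2, align 2) → ends 10
length at 10 (size 5, align 1) → ends 15
pad 1 to align 4 for version
version at 16 (size 8, align 4) → ends 24
window at 24 (size 4, align 4) → ends 28
src at 28 (size 8, align 4) → ends 36
ttl at 36 (size 1, align 1) → ends 37
tail pad 3 to reach multiple of 4
total 40 bytes, alignment 4
data bytes 35, size 40 → padding 5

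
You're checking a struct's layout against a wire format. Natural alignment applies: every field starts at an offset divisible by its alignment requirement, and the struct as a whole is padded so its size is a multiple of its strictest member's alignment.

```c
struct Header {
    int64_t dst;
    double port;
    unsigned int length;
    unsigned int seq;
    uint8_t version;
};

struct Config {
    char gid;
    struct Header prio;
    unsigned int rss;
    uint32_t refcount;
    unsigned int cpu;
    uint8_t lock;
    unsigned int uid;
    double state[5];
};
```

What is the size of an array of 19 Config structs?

Header: dst at 0 (size 8, align 8) → ends 8; port at 8 (size 8, align 8) → ends 16; length at 16 (size 4, align 4) → ends 20; seq at 20 (size 4, align 4) → ends 24; version at 24 (size 1, align 1) → ends 25; tail pad 7 to reach multiple of 8; total 32 bytes, alignment 8
gid at 0 (size 1, align 1) → ends 1
pad 7 to align 8 for prio
prio at 8 (size 32, align 8) → ends 40
rss at 40 (size 4, align 4) → ends 44
refcount at 44 (size 4, align 4) → ends 48
cpu at 48 (size 4, align 4) → ends 52
lock at 52 (size 1, align 1) → ends 53
pad 3 to align 4 for uid
uid at 56 (size 4, align 4) → ends 60
pad 4 to align 8 for state
state at 64 (size 40, align 8) → ends 104
total 104 bytes, alignment 8
array of 19: 19 × 104 = 1976

1976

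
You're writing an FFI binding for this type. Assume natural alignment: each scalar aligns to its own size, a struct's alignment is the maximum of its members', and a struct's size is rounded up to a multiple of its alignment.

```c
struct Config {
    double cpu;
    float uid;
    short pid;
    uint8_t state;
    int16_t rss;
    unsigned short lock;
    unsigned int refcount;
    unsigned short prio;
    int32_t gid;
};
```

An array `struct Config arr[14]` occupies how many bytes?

448

0..8  cpu  (8B, 8-aligned)
8..12  uid  (4B, 4-aligned)
12..14  pid  (2B, 2-aligned)
14..15  state  (1B, 1-aligned)
15..16  -- padding (1B)
16..18  rss  (2B, 2-aligned)
18..20  lock  (2B, 2-aligned)
20..24  refcount  (4B, 4-aligned)
24..26  prio  (2B, 2-aligned)
26..28  -- padding (2B)
28..32  gid  (4B, 4-aligned)
sizeof = 32, alignof = 8
array of 14: 14 × 32 = 448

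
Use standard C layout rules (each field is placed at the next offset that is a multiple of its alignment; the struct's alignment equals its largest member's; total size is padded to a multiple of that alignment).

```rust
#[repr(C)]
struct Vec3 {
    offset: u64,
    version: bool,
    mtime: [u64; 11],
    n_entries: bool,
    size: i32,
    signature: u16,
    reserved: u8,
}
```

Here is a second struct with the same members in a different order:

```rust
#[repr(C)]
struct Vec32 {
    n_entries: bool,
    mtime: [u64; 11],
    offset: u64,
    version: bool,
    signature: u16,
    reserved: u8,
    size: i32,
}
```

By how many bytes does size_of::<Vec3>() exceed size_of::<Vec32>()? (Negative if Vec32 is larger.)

@0: offset [8B, align 8] → 8
@8: version [1B, align 1] → 9
+7 pad (align 8)
@16: mtime [88B, align 8] → 104
@104: n_entries [1B, align 1] → 105
+3 pad (align 4)
@108: size [4B, align 4] → 112
@112: signature [2B, align 2] → 114
@114: reserved [1B, align 1] → 115
+5 tail pad (align 8)
size 120, align 8
— Vec32 —
@0: n_entries [1B, align 1] → 1
+7 pad (align 8)
@8: mtime [88B, align 8] → 96
@96: offset [8B, align 8] → 104
@104: version [1B, align 1] → 105
+1 pad (align 2)
@106: signature [2B, align 2] → 108
@108: reserved [1B, align 1] → 109
+3 pad (align 4)
@112: size [4B, align 4] → 116
+4 tail pad (align 8)
size 120, align 8
120 − 120 = 0

0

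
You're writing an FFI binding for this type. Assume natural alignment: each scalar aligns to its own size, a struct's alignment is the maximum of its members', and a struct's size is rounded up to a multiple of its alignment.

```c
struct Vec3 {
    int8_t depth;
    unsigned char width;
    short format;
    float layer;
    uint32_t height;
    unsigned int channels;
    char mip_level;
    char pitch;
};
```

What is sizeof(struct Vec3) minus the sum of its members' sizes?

depth at 0 (size 1, align 1) → ends 1
width at 1 (size 1, align 1) → ends 2
format at 2 (size 2, align 2) → ends 4
layer at 4 (size 4, align 4) → ends 8
height at 8 (size 4, align 4) → ends 12
channels at 12 (size 4, align 4) → ends 16
mip_level at 16 (size 1, align 1) → ends 17
pitch at 17 (size 1, align 1) → ends 18
tail pad 2 to reach multiple of 4
total 20 bytes, alignment 4
data bytes 18, size 20 → padding 2

2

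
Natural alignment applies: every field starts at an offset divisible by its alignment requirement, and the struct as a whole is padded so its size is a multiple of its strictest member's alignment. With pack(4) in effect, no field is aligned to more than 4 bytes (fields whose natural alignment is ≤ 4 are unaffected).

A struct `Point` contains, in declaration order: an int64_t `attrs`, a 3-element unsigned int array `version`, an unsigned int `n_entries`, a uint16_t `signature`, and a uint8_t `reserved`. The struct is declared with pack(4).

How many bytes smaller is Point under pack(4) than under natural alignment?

natural layout:
  attrs at 0 (size 8, align 8) → ends 8
  version at 8 (size 12, align 4) → ends 20
  n_entries at 20 (size 4, align 4) → ends 24
  signature at 24 (size 2, align 2) → ends 26
  reserved at 26 (size 1, align 1) → ends 27
  tail pad 5 to reach multiple of 8
  total 32 bytes, alignment 8
packed(4) layout:
  attrs at 0 (size 8, align 4) → ends 8
  version at 8 (size 12, align 4) → ends 20
  n_entries at 20 (size 4, align 4) → ends 24
  signature at 24 (size 2, align 2) → ends 26
  reserved at 26 (size 1, align 1) → ends 27
  tail pad 1 to reach multiple of 4
  total 28 bytes, alignment 4
32 − 28 = 4

4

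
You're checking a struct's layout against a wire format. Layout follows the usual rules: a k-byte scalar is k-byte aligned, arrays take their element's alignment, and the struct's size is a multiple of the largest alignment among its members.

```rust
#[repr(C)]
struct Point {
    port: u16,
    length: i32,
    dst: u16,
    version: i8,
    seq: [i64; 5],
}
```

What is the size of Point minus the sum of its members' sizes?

@0: port [2B, align 2] → 2
+2 pad (align 4)
@4: length [4B, align 4] → 8
@8: dst [2B, align 2] → 10
@10: version [1B, align 1] → 11
+5 pad (align 8)
@16: seq [40B, align 8] → 56
size 56, align 8
data bytes 49, size 56 → padding 7

7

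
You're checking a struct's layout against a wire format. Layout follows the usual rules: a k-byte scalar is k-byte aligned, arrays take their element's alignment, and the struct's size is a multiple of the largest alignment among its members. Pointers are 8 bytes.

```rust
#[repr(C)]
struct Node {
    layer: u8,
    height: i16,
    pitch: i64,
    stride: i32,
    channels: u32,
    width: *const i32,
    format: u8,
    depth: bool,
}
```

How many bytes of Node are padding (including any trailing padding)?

11

layer at 0 (size 1, align 1) → ends 1
pad 1 to align 2 for height
height at 2 (size 2, align 2) → ends 4
pad 4 to align 8 for pitch
pitch at 8 (size 8, align 8) → ends 16
stride at 16 (size 4, align 4) → ends 20
channels at 20 (size 4, align 4) → ends 24
width at 24 (size 8, align 8) → ends 32
format at 32 (size 1, align 1) → ends 33
depth at 33 (size 1, align 1) → ends 34
tail pad 6 to reach multiple of 8
total 40 bytes, alignment 8
data bytes 29, size 40 → padding 11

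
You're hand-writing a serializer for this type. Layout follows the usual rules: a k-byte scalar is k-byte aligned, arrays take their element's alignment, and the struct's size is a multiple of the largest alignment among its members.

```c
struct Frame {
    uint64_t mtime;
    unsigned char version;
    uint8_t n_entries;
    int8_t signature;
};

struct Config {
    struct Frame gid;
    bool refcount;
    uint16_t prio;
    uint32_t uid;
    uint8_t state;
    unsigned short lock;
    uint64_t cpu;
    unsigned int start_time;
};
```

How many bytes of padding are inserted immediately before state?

Frame: 0..8  mtime  (8B, 8-aligned); 8..9  version  (1B, 1-aligned); 9..10  n_entries  (1B, 1-aligned); 10..11  signature  (1B, 1-aligned); 11..16  -- tail padding (5B); sizeof = 16, alignof = 8
0..16  gid  (16B, 8-aligned)
16..17  refcount  (1B, 1-aligned)
17..18  -- padding (1B)
18..20  prio  (2B, 2-aligned)
20..24  uid  (4B, 4-aligned)
24..25  state  (1B, 1-aligned)

0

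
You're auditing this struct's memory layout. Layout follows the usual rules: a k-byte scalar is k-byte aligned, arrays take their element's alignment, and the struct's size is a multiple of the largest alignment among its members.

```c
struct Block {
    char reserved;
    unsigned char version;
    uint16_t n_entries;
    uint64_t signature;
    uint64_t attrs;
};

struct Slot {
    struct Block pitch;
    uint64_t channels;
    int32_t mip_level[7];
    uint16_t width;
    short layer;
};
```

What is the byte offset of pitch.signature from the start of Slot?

Block: reserved at 0 (size 1, align 1) → ends 1; version at 1 (size 1, align 1) → ends 2; n_entries at 2 (size 2, align 2) → ends 4; pad 4 to align 8 for signature; signature at 8 (size 8, align 8) → ends 16; attrs at 16 (size 8, align 8) → ends 24; total 24 bytes, alignment 8
pitch at 0 (size 24, align 8) → ends 24
within Block: signature at 8
0 + 8 = 8

8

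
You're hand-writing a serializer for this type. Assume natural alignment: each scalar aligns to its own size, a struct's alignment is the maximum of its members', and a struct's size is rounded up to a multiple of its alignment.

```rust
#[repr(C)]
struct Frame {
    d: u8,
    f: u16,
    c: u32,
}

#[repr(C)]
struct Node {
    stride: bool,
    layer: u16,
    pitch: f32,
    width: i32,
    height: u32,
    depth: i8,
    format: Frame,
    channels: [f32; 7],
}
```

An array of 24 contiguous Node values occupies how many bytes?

1344

Frame: d at 0 (size 1, align 1) → ends 1; pad 1 to align 2 for f; f at 2 (size 2, align 2) → ends 4; c at 4 (size 4, align 4) → ends 8; total 8 bytes, alignment 4
stride at 0 (size 1, align 1) → ends 1
pad 1 to align 2 for layer
layer at 2 (size 2, align 2) → ends 4
pitch at 4 (size 4, align 4) → ends 8
width at 8 (size 4, align 4) → ends 12
height at 12 (size 4, align 4) → ends 16
depth at 16 (size 1, align 1) → ends 17
pad 3 to align 4 for format
format at 20 (size 8, align 4) → ends 28
channels at 28 (size 28, align 4) → ends 56
total 56 bytes, alignment 4
array of 24: 24 × 56 = 1344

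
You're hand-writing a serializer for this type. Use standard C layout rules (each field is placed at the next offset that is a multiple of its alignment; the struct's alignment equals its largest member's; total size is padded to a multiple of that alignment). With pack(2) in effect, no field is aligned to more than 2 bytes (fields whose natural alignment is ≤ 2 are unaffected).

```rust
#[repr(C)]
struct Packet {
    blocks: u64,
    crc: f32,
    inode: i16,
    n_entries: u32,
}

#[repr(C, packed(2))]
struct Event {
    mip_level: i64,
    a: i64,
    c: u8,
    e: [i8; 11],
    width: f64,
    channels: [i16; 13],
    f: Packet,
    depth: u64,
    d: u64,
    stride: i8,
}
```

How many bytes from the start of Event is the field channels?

Packet: 0..8  blocks  (8B, 8-aligned); 8..12  crc  (4B, 4-aligned); 12..14  inode  (2B, 2-aligned); 14..16  -- padding (2B); 16..20  n_entries  (4B, 4-aligned); 20..24  -- tail padding (4B); sizeof = 24, alignof = 8
0..8  mip_level  (8B, 2-aligned)
8..16  a  (8B, 2-aligned)
16..17  c  (1B, 1-aligned)
17..28  e  (11B, 1-aligned)
28..36  width  (8B, 2-aligned)
36..62  channels  (26B, 2-aligned)

36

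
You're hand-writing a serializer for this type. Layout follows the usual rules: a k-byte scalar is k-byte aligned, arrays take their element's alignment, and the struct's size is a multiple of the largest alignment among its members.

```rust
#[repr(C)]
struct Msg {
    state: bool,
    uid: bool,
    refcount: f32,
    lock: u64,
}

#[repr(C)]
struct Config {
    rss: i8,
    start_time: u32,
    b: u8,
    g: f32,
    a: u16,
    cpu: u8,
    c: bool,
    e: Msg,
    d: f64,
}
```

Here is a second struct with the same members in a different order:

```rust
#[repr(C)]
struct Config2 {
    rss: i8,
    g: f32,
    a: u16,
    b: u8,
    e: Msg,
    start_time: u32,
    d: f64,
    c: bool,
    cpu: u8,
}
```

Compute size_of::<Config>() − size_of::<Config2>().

-8

Msg: 0..1  state  (1B, 1-aligned); 1..2  uid  (1B, 1-aligned); 2..4  -- padding (2B); 4..8  refcount  (4B, 4-aligned); 8..16  lock  (8B, 8-aligned); sizeof = 16, alignof = 8
0..1  rss  (1B, 1-aligned)
1..4  -- padding (3B)
4..8  start_time  (4B, 4-aligned)
8..9  b  (1B, 1-aligned)
9..12  -- padding (3B)
12..16  g  (4B, 4-aligned)
16..18  a  (2B, 2-aligned)
18..19  cpu  (1B, 1-aligned)
19..20  c  (1B, 1-aligned)
20..24  -- padding (4B)
24..40  e  (16B, 8-aligned)
40..48  d  (8B, 8-aligned)
sizeof = 48, alignof = 8
— Config2 —
0..1  rss  (1B, 1-aligned)
1..4  -- padding (3B)
4..8  g  (4B, 4-aligned)
8..10  a  (2B, 2-aligned)
10..11  b  (1B, 1-aligned)
11..16  -- padding (5B)
16..32  e  (16B, 8-aligned)
32..36  start_time  (4B, 4-aligned)
36..40  -- padding (4B)
40..48  d  (8B, 8-aligned)
48..49  c  (1B, 1-aligned)
49..50  cpu  (1B, 1-aligned)
50..56  -- tail padding (6B)
sizeof = 56, alignof = 8
48 − 56 = -8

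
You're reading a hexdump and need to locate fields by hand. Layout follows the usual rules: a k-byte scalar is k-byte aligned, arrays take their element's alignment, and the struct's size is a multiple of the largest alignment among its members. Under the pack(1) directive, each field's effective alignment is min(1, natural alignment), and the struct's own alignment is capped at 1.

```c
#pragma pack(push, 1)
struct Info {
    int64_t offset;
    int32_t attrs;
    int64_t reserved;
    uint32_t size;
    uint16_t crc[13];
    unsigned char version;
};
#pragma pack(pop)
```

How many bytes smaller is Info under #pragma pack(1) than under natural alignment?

natural layout:
  offset at 0 (size 8, align 8) → ends 8
  attrs at 8 (size 4, align 4) → ends 12
  pad 4 to align 8 for reserved
  reserved at 16 (size 8, align 8) → ends 24
  size at 24 (size 4, align 4) → ends 28
  crc at 28 (size 26, align 2) → ends 54
  version at 54 (size 1, align 1) → ends 55
  tail pad 1 to reach multiple of 8
  total 56 bytes, alignment 8
packed(1) layout:
  offset at 0 (size 8, align 1) → ends 8
  attrs at 8 (size 4, align 1) → ends 12
  reserved at 12 (size 8, align 1) → ends 20
  size at 20 (size 4, align 1) → ends 24
  crc at 24 (size 26, align 1) → ends 50
  version at 50 (size 1, align 1) → ends 51
  total 51 bytes, alignment 1
56 − 51 = 5

5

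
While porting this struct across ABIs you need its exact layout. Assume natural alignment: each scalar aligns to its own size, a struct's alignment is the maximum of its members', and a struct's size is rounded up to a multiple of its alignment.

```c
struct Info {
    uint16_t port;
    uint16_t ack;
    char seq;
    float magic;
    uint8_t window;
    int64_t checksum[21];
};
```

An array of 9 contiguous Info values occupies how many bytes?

0..2  port  (2B, 2-aligned)
2..4  ack  (2B, 2-aligned)
4..5  seq  (1B, 1-aligned)
5..8  -- padding (3B)
8..12  magic  (4B, 4-aligned)
12..13  window  (1B, 1-aligned)
13..16  -- padding (3B)
16..184  checksum  (168B, 8-aligned)
sizeof = 184, alignof = 8
array of 9: 9 × 184 = 1656

1656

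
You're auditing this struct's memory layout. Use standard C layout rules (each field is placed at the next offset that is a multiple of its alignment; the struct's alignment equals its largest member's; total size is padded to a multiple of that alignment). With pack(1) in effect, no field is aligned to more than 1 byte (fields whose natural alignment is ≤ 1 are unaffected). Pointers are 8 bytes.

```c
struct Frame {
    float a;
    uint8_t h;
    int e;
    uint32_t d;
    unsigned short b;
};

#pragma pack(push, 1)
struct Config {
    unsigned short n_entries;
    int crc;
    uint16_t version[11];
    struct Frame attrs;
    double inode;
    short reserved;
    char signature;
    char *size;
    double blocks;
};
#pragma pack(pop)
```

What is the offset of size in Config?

59

Frame: @0: a [4B, align 4] → 4; @4: h [1B, align 1] → 5; +3 pad (align 4); @8: e [4B, align 4] → 12; @12: d [4B, align 4] → 16; @16: b [2B, align 2] → 18; +2 tail pad (align 4); size 20, align 4
@0: n_entries [2B, align 1] → 2
@2: crc [4B, align 1] → 6
@6: version [22B, align 1] → 28
@28: attrs [20B, align 1] → 48
@48: inode [8B, align 1] → 56
@56: reserved [2B, align 1] → 58
@58: signature [1B, align 1] → 59
@59: size [8B, align 1] → 67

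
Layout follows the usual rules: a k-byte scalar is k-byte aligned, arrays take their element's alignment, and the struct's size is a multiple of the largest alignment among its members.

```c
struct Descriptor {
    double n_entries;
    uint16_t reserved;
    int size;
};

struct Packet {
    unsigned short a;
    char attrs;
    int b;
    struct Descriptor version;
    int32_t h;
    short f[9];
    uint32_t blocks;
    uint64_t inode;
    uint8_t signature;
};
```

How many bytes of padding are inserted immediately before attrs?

0

Descriptor: @0: n_entries [8B, align 8] → 8; @8: reserved [2B, align 2] → 10; +2 pad (align 4); @12: size [4B, align 4] → 16; size 16, align 8
@0: a [2B, align 2] → 2
@2: attrs [1B, align 1] → 3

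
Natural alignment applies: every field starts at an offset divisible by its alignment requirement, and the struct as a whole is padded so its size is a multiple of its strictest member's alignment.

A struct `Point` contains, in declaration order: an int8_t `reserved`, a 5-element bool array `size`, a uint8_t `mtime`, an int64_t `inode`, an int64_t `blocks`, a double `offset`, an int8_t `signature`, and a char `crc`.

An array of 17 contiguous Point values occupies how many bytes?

0..1  reserved  (1B, 1-aligned)
1..6  size  (5B, 1-aligned)
6..7  mtime  (1B, 1-aligned)
7..8  -- padding (1B)
8..16  inode  (8B, 8-aligned)
16..24  blocks  (8B, 8-aligned)
24..32  offset  (8B, 8-aligned)
32..33  signature  (1B, 1-aligned)
33..34  crc  (1B, 1-aligned)
34..40  -- tail padding (6B)
sizeof = 40, alignof = 8
array of 17: 17 × 40 = 680

680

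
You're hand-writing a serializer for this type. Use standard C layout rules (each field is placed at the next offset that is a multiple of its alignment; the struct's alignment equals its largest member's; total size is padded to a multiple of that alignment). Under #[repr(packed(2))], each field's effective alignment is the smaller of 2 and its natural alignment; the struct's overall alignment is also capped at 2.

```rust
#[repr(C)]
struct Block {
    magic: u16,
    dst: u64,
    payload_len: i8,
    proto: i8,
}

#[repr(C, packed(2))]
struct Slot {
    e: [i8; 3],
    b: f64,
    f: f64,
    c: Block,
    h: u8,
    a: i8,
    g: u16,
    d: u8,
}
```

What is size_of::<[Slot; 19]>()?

Block: @0: magic [2B, align 2] → 2; +6 pad (align 8); @8: dst [8B, align 8] → 16; @16: payload_len [1B, align 1] → 17; @17: proto [1B, align 1] → 18; +6 tail pad (align 8); size 24, align 8
@0: e [3B, align 1] → 3
+1 pad (align 2)
@4: b [8B, align 2] → 12
@12: f [8B, align 2] → 20
@20: c [24B, align 2] → 44
@44: h [1B, align 1] → 45
@45: a [1B, align 1] → 46
@46: g [2B, align 2] → 48
@48: d [1B, align 1] → 49
+1 tail pad (align 2)
size 50, align 2
array of 19: 19 × 50 = 950

950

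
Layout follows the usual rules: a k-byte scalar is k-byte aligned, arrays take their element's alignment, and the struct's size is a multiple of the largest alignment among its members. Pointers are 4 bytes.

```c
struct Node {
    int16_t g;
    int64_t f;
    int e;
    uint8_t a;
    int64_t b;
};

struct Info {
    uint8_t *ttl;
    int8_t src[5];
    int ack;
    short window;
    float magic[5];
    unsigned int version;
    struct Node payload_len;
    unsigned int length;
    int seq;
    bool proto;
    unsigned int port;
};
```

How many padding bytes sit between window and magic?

2

Node: g at 0 (size 2, align 2) → ends 2; pad 6 to align 8 for f; f at 8 (size 8, align 8) → ends 16; e at 16 (size 4, align 4) → ends 20; a at 20 (size 1, align 1) → ends 21; pad 3 to align 8 for b; b at 24 (size 8, align 8) → ends 32; total 32 bytes, alignment 8
ttl at 0 (size 4, align 4) → ends 4
src at 4 (size 5, align 1) → ends 9
pad 3 to align 4 for ack
ack at 12 (size 4, align 4) → ends 16
window at 16 (size 2, align 2) → ends 18
pad 2 to align 4 for magic
magic at 20 (size 20, align 4) → ends 40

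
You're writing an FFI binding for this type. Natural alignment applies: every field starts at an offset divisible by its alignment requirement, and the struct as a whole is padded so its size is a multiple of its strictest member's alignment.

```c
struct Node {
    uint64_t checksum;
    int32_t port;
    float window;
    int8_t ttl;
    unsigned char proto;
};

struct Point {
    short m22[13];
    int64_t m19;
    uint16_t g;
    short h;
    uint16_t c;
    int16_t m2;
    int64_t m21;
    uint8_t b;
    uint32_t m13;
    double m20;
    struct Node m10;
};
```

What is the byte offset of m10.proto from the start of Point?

89

Node: @0: checksum [8B, align 8] → 8; @8: port [4B, align 4] → 12; @12: window [4B, align 4] → 16; @16: ttl [1B, align 1] → 17; @17: proto [1B, align 1] → 18; +6 tail pad (align 8); size 24, align 8
@0: m22 [26B, align 2] → 26
+6 pad (align 8)
@32: m19 [8B, align 8] → 40
@40: g [2B, align 2] → 42
@42: h [2B, align 2] → 44
@44: c [2B, align 2] → 46
@46: m2 [2B, align 2] → 48
@48: m21 [8B, align 8] → 56
@56: b [1B, align 1] → 57
+3 pad (align 4)
@60: m13 [4B, align 4] → 64
@64: m20 [8B, align 8] → 72
@72: m10 [24B, align 8] → 96
within Node: proto at 17
72 + 17 = 89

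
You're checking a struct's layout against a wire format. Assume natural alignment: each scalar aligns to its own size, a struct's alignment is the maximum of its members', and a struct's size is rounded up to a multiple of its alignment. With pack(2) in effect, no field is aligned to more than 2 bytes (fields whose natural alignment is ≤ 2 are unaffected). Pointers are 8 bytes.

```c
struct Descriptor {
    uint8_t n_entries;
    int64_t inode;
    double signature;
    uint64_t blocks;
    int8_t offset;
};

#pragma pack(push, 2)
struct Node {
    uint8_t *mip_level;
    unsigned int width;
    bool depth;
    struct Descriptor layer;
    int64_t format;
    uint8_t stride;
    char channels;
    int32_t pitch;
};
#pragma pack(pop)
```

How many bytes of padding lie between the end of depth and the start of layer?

Descriptor: 0..1  n_entries  (1B, 1-aligned); 1..8  -- padding (7B); 8..16  inode  (8B, 8-aligned); 16..24  signature  (8B, 8-aligned); 24..32  blocks  (8B, 8-aligned); 32..33  offset  (1B, 1-aligned); 33..40  -- tail padding (7B); sizeof = 40, alignof = 8
0..8  mip_level  (8B, 2-aligned)
8..12  width  (4B, 2-aligned)
12..13  depth  (1B, 1-aligned)
13..14  -- padding (1B)
14..54  layer  (40B, 2-aligned)

1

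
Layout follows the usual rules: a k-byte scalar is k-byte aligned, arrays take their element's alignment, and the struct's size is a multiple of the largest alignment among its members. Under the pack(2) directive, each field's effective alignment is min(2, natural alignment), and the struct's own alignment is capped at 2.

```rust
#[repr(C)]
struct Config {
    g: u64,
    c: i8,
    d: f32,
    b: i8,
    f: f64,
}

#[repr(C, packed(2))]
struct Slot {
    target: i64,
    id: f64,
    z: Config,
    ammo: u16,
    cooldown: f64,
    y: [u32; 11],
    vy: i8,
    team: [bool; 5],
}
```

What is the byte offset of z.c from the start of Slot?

Config: g at 0 (size 8, align 8) → ends 8; c at 8 (size 1, align 1) → ends 9; pad 3 to align 4 for d; d at 12 (size 4, align 4) → ends 16; b at 16 (size 1, align 1) → ends 17; pad 7 to align 8 for f; f at 24 (size 8, align 8) → ends 32; total 32 bytes, alignment 8
target at 0 (size 8, align 2) → ends 8
id at 8 (size 8, align 2) → ends 16
z at 16 (size 32, align 2) → ends 48
within Config: c at 8
16 + 8 = 24

24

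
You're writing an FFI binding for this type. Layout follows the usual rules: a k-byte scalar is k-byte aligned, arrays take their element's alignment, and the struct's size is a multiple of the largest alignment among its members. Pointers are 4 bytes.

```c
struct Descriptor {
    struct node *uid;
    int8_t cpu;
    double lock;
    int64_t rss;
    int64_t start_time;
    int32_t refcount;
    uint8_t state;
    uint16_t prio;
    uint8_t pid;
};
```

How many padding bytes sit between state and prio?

uid at 0 (size 4, align 4) → ends 4
cpu at 4 (size 1, align 1) → ends 5
pad 3 to align 8 for lock
lock at 8 (size 8, align 8) → ends 16
rss at 16 (size 8, align 8) → ends 24
start_time at 24 (size 8, align 8) → ends 32
refcount at 32 (size 4, align 4) → ends 36
state at 36 (size 1, align 1) → ends 37
pad 1 to align 2 for prio
prio at 38 (size 2, align 2) → ends 40

1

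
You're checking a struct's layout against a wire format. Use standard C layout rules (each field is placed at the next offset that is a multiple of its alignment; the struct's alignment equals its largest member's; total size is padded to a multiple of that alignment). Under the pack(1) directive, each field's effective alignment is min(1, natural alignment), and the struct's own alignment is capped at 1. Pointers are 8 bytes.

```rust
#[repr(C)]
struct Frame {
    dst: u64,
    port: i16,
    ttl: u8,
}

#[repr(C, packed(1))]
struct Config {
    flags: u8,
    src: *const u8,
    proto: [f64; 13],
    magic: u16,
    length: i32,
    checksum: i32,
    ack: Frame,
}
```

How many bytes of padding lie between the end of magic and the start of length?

0

Frame: @0: dst [8B, align 8] → 8; @8: port [2B, align 2] → 10; @10: ttl [1B, align 1] → 11; +5 tail pad (align 8); size 16, align 8
@0: flags [1B, align 1] → 1
@1: src [8B, align 1] → 9
@9: proto [104B, align 1] → 113
@113: magic [2B, align 1] → 115
@115: length [4B, align 1] → 119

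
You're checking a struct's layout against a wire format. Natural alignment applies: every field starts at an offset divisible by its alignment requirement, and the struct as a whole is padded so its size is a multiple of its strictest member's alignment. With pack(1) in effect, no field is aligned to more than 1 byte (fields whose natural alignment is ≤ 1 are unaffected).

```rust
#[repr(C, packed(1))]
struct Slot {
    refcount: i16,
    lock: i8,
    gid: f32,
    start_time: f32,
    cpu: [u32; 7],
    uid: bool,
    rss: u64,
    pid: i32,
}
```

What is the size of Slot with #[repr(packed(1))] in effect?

@0: refcount [2B, align 1] → 2
@2: lock [1B, align 1] → 3
@3: gid [4B, align 1] → 7
@7: start_time [4B, align 1] → 11
@11: cpu [28B, align 1] → 39
@39: uid [1B, align 1] → 40
@40: rss [8B, align 1] → 48
@48: pid [4B, align 1] → 52
size 52, align 1

52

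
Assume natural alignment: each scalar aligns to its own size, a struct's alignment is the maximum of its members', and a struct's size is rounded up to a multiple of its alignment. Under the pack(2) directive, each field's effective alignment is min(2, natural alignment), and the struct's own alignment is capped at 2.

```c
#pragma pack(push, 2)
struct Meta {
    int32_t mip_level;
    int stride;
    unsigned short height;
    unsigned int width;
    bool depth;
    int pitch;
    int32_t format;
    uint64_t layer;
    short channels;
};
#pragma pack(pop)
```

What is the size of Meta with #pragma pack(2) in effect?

mip_level at 0 (size 4, align 2) → ends 4
stride at 4 (size 4, align 2) → ends 8
height at 8 (size 2, align 2) → ends 10
width at 10 (size 4, align 2) → ends 14
depth at 14 (size 1, align 1) → ends 15
pad 1 to align 2 for pitch
pitch at 16 (size 4, align 2) → ends 20
format at 20 (size 4, align 2) → ends 24
layer at 24 (size 8, align 2) → ends 32
channels at 32 (size 2, align 2) → ends 34
total 34 bytes, alignment 2

34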